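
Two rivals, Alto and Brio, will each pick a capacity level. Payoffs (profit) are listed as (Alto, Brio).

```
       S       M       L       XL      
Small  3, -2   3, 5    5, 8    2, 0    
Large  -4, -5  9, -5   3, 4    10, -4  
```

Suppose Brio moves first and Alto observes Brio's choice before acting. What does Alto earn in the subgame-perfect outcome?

5

Solve by backward induction (Brio leads).
- S: Alto compares 3, -4 and picks Small; Brio would get -2.
- M: Alto compares 3, 9 and picks Large; Brio would get -5.
- L: Alto compares 5, 3 and picks Small; Brio would get 8.
- XL: Alto compares 2, 10 and picks Large; Brio would get -4.
Among -2, -5, 8, -4, the best is 8 at L. Subgame-perfect outcome: (Small, L) with payoffs (5, 8).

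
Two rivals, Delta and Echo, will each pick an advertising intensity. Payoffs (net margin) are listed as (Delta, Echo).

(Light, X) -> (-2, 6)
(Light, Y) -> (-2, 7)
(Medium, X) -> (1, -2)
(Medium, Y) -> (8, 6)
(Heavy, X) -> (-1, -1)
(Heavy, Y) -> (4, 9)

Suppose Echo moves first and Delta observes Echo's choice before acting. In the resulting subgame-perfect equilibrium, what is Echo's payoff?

6

Work backward from Delta's decision.
- X: BR = Medium, leader payoff -2.
- Y: BR = Medium, leader payoff 6.
Among -2, 6, the best is 6 at Y. Subgame-perfect outcome: (Medium, Y) with payoffs (8, 6).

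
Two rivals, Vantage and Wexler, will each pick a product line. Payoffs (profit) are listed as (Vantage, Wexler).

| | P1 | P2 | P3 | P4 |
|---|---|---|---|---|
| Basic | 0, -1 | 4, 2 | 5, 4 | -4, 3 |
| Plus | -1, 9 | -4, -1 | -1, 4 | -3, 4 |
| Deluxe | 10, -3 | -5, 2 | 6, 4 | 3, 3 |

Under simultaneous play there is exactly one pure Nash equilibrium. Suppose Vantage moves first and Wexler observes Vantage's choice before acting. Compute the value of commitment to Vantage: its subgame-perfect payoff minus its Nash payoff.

0

Backward induction with Vantage moving first.
- Basic: Wexler compares -1, 2, 4, 3 and picks P3; Vantage would get 5.
- Plus: Wexler compares 9, -1, 4, 4 and picks P1; Vantage would get -1.
- Deluxe: Wexler compares -3, 2, 4, 3 and picks P3; Vantage would get 6.
Vantage's induced payoffs are 5, -1, 6, so Vantage commits to Deluxe. Subgame-perfect outcome: (Deluxe, P3) with payoffs (6, 4).
Under simultaneous play:
Vantage's best replies: P1→Deluxe; P2→Basic; P3→Deluxe; P4→Deluxe.
Wexler's best replies: Basic→P3; Plus→P1; Deluxe→P3.
The unique mutual best reply is (Deluxe, P3), giving (6, 4).
Vantage's commitment gain: 6 − 6 = 0.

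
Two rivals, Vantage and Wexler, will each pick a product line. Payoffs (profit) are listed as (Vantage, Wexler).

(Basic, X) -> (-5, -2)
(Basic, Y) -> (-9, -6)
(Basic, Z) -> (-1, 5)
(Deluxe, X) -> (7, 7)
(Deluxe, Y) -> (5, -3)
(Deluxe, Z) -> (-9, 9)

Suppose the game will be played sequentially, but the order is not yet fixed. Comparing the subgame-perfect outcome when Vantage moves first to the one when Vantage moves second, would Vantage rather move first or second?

If Vantage leads: Wexler's best replies are Basic→Z, Deluxe→Z; Vantage's induced payoffs -1, -9; outcome (Basic, Z), payoffs (-1, 5).
If Wexler leads: Vantage's best replies are X→Deluxe, Y→Deluxe, Z→Basic; Wexler's induced payoffs 7, -3, 5; outcome (Deluxe, X), payoffs (7, 7).
Vantage gets -1 moving first and 7 moving second, so Vantage prefers to move second.

second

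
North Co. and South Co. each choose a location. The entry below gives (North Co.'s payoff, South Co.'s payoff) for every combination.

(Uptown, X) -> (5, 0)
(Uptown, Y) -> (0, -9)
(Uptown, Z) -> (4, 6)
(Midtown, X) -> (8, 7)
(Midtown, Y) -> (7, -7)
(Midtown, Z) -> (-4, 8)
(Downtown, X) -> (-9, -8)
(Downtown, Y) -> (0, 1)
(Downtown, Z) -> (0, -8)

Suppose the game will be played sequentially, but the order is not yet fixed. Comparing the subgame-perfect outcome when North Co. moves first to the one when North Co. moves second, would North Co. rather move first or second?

second

If North Co. leads: South Co.'s best replies are Uptown→Z, Midtown→Z, Downtown→Y; North Co.'s induced payoffs 4, -4, 0; outcome (Uptown, Z), payoffs (4, 6).
If South Co. leads: North Co.'s best replies are X→Midtown, Y→Midtown, Z→Uptown; South Co.'s induced payoffs 7, -7, 6; outcome (Midtown, X), payoffs (8, 7).
North Co. gets 4 moving first and 8 moving second, so North Co. prefers to move second.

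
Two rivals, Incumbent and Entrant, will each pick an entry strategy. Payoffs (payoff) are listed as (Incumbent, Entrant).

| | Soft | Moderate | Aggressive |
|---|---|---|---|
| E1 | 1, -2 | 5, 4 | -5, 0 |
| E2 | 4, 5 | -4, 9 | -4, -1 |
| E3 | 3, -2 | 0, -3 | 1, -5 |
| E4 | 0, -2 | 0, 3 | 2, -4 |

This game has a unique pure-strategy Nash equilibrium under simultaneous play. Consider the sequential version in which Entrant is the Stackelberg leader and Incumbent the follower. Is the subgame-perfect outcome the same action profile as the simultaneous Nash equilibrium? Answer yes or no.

no

Work backward from Incumbent's decision.
- Soft: BR = E2, leader payoff 5.
- Moderate: BR = E1, leader payoff 4.
- Aggressive: BR = E4, leader payoff -4.
Entrant's induced payoffs are 5, 4, -4, so Entrant commits to Soft. Subgame-perfect outcome: (E2, Soft) with payoffs (4, 5).
Now find the simultaneous Nash equilibrium.
Incumbent's best replies: Soft→E2; Moderate→E1; Aggressive→E4.
Entrant's best replies: E1→Moderate; E2→Moderate; E3→Soft; E4→Moderate.
The unique mutual best reply is (E1, Moderate), giving (5, 4).
Sequential outcome (E2, Soft) differs from the Nash profile (E1, Moderate).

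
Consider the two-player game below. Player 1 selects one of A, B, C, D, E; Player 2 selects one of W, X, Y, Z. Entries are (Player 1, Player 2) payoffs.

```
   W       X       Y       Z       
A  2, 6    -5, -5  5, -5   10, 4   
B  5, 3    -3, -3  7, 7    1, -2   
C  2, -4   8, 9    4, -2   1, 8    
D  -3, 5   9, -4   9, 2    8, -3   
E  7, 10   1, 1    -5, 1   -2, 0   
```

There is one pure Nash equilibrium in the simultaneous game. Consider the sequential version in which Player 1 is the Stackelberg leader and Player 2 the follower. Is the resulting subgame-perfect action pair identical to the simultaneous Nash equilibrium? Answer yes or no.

no

Solve by backward induction (Player 1 leads).
- A: Player 2 compares 6, -5, -5, 4 and picks W; Player 1 would get 2.
- B: Player 2 compares 3, -3, 7, -2 and picks Y; Player 1 would get 7.
- C: Player 2 compares -4, 9, -2, 8 and picks X; Player 1 would get 8.
- D: Player 2 compares 5, -4, 2, -3 and picks W; Player 1 would get -3.
- E: Player 2 compares 10, 1, 1, 0 and picks W; Player 1 would get 7.
Among 2, 7, 8, -3, 7, the best is 8 at C. Subgame-perfect outcome: (C, X) with payoffs (8, 9).
For the simultaneous game, intersect best replies.
Player 1's best replies: W→E; X→D; Y→D; Z→A.
Player 2's best replies: A→W; B→Y; C→X; D→W; E→W.
The unique mutual best reply is (E, W), giving (7, 10).
Sequential outcome (C, X) differs from the Nash profile (E, W).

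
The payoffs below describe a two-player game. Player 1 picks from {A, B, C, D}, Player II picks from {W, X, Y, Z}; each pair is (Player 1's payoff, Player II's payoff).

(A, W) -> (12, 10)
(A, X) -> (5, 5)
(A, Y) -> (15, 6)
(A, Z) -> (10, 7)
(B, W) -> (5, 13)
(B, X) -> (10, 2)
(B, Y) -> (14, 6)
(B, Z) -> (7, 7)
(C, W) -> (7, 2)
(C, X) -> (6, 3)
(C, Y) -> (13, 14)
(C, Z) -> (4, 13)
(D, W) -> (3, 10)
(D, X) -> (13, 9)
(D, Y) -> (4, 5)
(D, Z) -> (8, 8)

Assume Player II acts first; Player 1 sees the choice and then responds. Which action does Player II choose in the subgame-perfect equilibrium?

Backward induction with Player II moving first.
- W → Player 1 plays A (best of 12, 5, 7, 3); Player II gets 10.
- X → Player 1 plays D (best of 5, 10, 6, 13); Player II gets 9.
- Y → Player 1 plays A (best of 15, 14, 13, 4); Player II gets 6.
- Z → Player 1 plays A (best of 10, 7, 4, 8); Player II gets 7.
Among 10, 9, 6, 7, the best is 10 at W. Subgame-perfect outcome: (A, W) with payoffs (12, 10).

W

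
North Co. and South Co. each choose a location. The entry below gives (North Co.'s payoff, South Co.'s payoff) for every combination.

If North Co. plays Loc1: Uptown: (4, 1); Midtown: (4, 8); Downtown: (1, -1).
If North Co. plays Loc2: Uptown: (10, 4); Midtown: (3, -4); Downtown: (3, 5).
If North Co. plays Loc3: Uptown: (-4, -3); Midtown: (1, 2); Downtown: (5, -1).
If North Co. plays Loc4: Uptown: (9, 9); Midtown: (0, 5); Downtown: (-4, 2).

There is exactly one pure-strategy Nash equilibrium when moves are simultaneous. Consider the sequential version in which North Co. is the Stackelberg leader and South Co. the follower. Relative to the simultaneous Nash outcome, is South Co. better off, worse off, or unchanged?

better off

South Co. best-responds to each possible North Co. move:
- Loc1: BR = Midtown, leader payoff 4.
- Loc2: BR = Downtown, leader payoff 3.
- Loc3: BR = Midtown, leader payoff 1.
- Loc4: BR = Uptown, leader payoff 9.
Among 4, 3, 1, 9, the best is 9 at Loc4. Subgame-perfect outcome: (Loc4, Uptown) with payoffs (9, 9).
Under simultaneous play:
North Co.'s best replies: Uptown→Loc2; Midtown→Loc1; Downtown→Loc3.
South Co.'s best replies: Loc1→Midtown; Loc2→Downtown; Loc3→Midtown; Loc4→Uptown.
Only (Loc1, Midtown) has each player best-responding; Nash payoffs (4, 8).
South Co. earns 9 sequentially versus 8 at the Nash outcome: better off.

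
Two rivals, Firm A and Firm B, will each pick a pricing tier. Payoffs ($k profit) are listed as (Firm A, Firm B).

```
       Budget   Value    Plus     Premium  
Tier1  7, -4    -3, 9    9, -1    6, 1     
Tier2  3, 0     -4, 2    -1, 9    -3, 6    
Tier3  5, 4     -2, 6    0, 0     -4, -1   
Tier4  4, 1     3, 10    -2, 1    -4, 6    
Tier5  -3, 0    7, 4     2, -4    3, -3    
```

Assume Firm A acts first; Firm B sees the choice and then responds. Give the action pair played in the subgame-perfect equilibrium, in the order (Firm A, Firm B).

Solve by backward induction (Firm A leads).
- Tier1: BR = Value, leader payoff -3.
- Tier2: BR = Plus, leader payoff -1.
- Tier3: BR = Value, leader payoff -2.
- Tier4: BR = Value, leader payoff 3.
- Tier5: BR = Value, leader payoff 7.
Maximizing over -3, -1, -2, 3, 7, Firm A chooses Tier5. Subgame-perfect outcome: (Tier5, Value) with payoffs (7, 4).

(Tier5, Value)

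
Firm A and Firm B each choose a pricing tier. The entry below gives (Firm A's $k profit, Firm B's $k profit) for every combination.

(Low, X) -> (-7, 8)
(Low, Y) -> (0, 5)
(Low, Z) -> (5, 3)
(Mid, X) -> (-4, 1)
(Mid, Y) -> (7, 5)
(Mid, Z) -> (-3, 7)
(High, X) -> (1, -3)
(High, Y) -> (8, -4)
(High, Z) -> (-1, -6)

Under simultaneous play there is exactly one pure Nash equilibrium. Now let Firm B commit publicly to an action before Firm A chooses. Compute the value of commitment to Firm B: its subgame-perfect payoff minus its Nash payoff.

Backward induction with Firm B moving first.
- X: BR = High, leader payoff -3.
- Y: BR = High, leader payoff -4.
- Z: BR = Low, leader payoff 3.
Firm B's induced payoffs are -3, -4, 3, so Firm B commits to Z. Subgame-perfect outcome: (Low, Z) with payoffs (5, 3).
Now find the simultaneous Nash equilibrium.
Firm A's best replies: X→High; Y→High; Z→Low.
Firm B's best replies: Low→X; Mid→Z; High→X.
Only (High, X) has each player best-responding; Nash payoffs (1, -3).
Firm B's commitment gain: 3 − -3 = 6.

6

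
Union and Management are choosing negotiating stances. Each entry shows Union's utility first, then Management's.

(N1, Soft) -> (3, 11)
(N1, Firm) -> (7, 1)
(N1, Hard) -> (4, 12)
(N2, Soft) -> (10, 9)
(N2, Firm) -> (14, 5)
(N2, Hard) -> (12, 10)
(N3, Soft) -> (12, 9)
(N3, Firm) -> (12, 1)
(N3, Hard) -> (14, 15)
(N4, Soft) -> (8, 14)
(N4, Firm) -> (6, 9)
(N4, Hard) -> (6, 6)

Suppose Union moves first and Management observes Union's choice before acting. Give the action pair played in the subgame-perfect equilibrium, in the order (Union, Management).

(N3, Hard)

Work backward from Management's decision.
- N1: BR = Hard, leader payoff 4.
- N2: BR = Hard, leader payoff 12.
- N3: BR = Hard, leader payoff 14.
- N4: BR = Soft, leader payoff 8.
Union's induced payoffs are 4, 12, 14, 8, so Union commits to N3. Subgame-perfect outcome: (N3, Hard) with payoffs (14, 15).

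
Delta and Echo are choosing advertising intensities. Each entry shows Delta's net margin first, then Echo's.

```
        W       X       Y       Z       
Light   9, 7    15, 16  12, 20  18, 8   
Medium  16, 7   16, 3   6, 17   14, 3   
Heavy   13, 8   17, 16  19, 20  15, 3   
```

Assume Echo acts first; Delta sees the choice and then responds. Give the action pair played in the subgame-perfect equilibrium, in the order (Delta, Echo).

(Heavy, Y)

Solve by backward induction (Echo leads).
- W: BR = Medium, leader payoff 7.
- X: BR = Heavy, leader payoff 16.
- Y: BR = Heavy, leader payoff 20.
- Z: BR = Light, leader payoff 8.
Echo's induced payoffs are 7, 16, 20, 8, so Echo commits to Y. Subgame-perfect outcome: (Heavy, Y) with payoffs (19, 20).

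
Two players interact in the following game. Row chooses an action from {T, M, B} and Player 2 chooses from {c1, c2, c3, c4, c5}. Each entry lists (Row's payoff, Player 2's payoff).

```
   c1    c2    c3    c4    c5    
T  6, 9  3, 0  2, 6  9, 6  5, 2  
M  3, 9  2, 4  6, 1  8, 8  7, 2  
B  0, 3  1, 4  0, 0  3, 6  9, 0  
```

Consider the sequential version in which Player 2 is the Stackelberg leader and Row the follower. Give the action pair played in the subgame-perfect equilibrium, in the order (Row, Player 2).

Work backward from Row's decision.
- c1: Row compares 6, 3, 0 and picks T; Player 2 would get 9.
- c2: Row compares 3, 2, 1 and picks T; Player 2 would get 0.
- c3: Row compares 2, 6, 0 and picks M; Player 2 would get 1.
- c4: Row compares 9, 8, 3 and picks T; Player 2 would get 6.
- c5: Row compares 5, 7, 9 and picks B; Player 2 would get 0.
Player 2's induced payoffs are 9, 0, 1, 6, 0, so Player 2 commits to c1. Subgame-perfect outcome: (T, c1) with payoffs (6, 9).

(T, c1)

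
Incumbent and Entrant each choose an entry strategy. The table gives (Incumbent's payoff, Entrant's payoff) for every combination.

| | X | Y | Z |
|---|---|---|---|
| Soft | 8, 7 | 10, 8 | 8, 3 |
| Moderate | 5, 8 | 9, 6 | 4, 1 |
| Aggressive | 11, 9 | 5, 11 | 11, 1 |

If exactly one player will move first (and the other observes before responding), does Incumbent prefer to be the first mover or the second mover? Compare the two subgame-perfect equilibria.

If Incumbent leads: Entrant's best replies are Soft→Y, Moderate→X, Aggressive→Y; Incumbent's induced payoffs 10, 5, 5; outcome (Soft, Y), payoffs (10, 8).
If Entrant leads: Incumbent's best replies are X→Aggressive, Y→Soft, Z→Aggressive; Entrant's induced payoffs 9, 8, 1; outcome (Aggressive, X), payoffs (11, 9).
Incumbent gets 10 moving first and 11 moving second, so Incumbent prefers to move second.

second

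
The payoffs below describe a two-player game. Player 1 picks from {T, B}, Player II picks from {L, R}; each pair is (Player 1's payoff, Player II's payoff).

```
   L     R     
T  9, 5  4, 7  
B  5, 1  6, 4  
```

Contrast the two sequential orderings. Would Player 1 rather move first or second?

second

If Player 1 leads: Player II's best replies are T→R, B→R; Player 1's induced payoffs 4, 6; outcome (B, R), payoffs (6, 4).
If Player II leads: Player 1's best replies are L→T, R→B; Player II's induced payoffs 5, 4; outcome (T, L), payoffs (9, 5).
Player 1 gets 6 moving first and 9 moving second, so Player 1 prefers to move second.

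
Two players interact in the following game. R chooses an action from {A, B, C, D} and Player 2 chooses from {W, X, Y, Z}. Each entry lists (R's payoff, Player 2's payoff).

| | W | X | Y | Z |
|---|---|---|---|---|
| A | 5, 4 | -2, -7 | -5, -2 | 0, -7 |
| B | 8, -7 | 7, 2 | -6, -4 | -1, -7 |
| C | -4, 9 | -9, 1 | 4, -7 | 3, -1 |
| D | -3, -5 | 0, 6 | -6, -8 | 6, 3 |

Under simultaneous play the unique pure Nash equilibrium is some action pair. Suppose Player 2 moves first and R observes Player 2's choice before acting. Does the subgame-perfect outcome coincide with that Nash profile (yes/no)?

Work backward from R's decision.
- W: BR = B, leader payoff -7.
- X: BR = B, leader payoff 2.
- Y: BR = C, leader payoff -7.
- Z: BR = D, leader payoff 3.
Maximizing over -7, 2, -7, 3, Player 2 chooses Z. Subgame-perfect outcome: (D, Z) with payoffs (6, 3).
For the simultaneous game, intersect best replies.
R's best replies: W→B; X→B; Y→C; Z→D.
Player 2's best replies: A→W; B→X; C→W; D→X.
Only (B, X) has each player best-responding; Nash payoffs (7, 2).
Sequential outcome (D, Z) differs from the Nash profile (B, X).

no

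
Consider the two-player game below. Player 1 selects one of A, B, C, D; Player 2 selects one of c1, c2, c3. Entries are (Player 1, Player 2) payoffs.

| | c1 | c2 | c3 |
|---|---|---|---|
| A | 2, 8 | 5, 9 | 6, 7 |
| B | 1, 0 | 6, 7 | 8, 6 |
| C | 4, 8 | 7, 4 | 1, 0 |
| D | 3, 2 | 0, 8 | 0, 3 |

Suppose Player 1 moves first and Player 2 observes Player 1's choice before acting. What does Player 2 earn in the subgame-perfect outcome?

Solve by backward induction (Player 1 leads).
- A: BR = c2, leader payoff 5.
- B: BR = c2, leader payoff 6.
- C: BR = c1, leader payoff 4.
- D: BR = c2, leader payoff 0.
Among 5, 6, 4, 0, the best is 6 at B. Subgame-perfect outcome: (B, c2) with payoffs (6, 7).

7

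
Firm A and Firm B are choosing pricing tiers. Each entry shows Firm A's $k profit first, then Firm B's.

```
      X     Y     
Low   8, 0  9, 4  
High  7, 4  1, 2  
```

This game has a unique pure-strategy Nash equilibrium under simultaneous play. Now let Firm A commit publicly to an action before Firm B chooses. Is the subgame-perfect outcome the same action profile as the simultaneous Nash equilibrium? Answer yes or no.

yes

Solve by backward induction (Firm A leads).
- Low: BR = Y, leader payoff 9.
- High: BR = X, leader payoff 7.
Among 9, 7, the best is 9 at Low. Subgame-perfect outcome: (Low, Y) with payoffs (9, 4).
Under simultaneous play:
Firm A's best replies: X→Low; Y→Low.
Firm B's best replies: Low→Y; High→X.
Only (Low, Y) has each player best-responding; Nash payoffs (9, 4).
Sequential outcome (Low, Y) coincides with the Nash profile (Low, Y).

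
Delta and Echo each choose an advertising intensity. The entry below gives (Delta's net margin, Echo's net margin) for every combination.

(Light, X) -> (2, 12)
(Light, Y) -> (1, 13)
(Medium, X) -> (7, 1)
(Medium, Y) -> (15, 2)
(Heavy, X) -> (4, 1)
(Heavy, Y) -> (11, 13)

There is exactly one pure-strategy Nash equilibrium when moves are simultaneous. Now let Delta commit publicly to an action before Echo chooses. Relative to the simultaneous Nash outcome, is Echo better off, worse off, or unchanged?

unchanged

Backward induction with Delta moving first.
- Light → Echo plays Y (best of 12, 13); Delta gets 1.
- Medium → Echo plays Y (best of 1, 2); Delta gets 15.
- Heavy → Echo plays Y (best of 1, 13); Delta gets 11.
Among 1, 15, 11, the best is 15 at Medium. Subgame-perfect outcome: (Medium, Y) with payoffs (15, 2).
For the simultaneous game, intersect best replies.
Delta's best replies: X→Medium; Y→Medium.
Echo's best replies: Light→Y; Medium→Y; Heavy→Y.
Only (Medium, Y) has each player best-responding; Nash payoffs (15, 2).
Echo earns 2 sequentially versus 2 at the Nash outcome: unchanged.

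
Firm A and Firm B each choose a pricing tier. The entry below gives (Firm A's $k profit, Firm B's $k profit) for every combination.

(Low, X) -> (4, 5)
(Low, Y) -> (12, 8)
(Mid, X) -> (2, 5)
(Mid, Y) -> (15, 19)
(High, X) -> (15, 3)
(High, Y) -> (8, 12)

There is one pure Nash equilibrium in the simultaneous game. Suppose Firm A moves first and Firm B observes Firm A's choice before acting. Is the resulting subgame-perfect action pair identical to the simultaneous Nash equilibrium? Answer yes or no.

Solve by backward induction (Firm A leads).
- Low: BR = Y, leader payoff 12.
- Mid: BR = Y, leader payoff 15.
- High: BR = Y, leader payoff 8.
Maximizing over 12, 15, 8, Firm A chooses Mid. Subgame-perfect outcome: (Mid, Y) with payoffs (15, 19).
Now find the simultaneous Nash equilibrium.
Firm A's best replies: X→High; Y→Mid.
Firm B's best replies: Low→Y; Mid→Y; High→Y.
Only (Mid, Y) has each player best-responding; Nash payoffs (15, 19).
Sequential outcome (Mid, Y) coincides with the Nash profile (Mid, Y).

yes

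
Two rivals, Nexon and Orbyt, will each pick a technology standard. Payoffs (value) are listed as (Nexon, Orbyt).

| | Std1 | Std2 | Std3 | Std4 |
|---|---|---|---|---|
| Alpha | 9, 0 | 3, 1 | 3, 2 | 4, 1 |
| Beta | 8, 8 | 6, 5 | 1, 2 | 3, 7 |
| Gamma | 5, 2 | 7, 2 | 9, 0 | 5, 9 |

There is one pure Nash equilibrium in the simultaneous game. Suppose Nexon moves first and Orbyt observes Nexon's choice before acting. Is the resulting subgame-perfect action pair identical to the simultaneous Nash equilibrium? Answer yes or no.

no

Solve by backward induction (Nexon leads).
- Alpha: BR = Std3, leader payoff 3.
- Beta: BR = Std1, leader payoff 8.
- Gamma: BR = Std4, leader payoff 5.
Maximizing over 3, 8, 5, Nexon chooses Beta. Subgame-perfect outcome: (Beta, Std1) with payoffs (8, 8).
Now find the simultaneous Nash equilibrium.
Nexon's best replies: Std1→Alpha; Std2→Gamma; Std3→Gamma; Std4→Gamma.
Orbyt's best replies: Alpha→Std3; Beta→Std1; Gamma→Std4.
Only (Gamma, Std4) has each player best-responding; Nash payoffs (5, 9).
Sequential outcome (Beta, Std1) differs from the Nash profile (Gamma, Std4).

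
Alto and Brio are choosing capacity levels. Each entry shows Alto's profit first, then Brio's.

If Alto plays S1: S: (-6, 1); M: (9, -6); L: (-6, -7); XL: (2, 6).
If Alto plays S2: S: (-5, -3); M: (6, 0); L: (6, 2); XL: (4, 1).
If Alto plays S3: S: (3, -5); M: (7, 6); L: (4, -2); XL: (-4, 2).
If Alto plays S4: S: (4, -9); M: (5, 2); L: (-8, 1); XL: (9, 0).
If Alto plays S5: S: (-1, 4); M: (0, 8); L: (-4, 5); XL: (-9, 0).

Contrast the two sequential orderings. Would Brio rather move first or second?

If Alto leads: Brio's best replies are S1→XL, S2→L, S3→M, S4→M, S5→M; Alto's induced payoffs 2, 6, 7, 5, 0; outcome (S3, M), payoffs (7, 6).
If Brio leads: Alto's best replies are S→S4, M→S1, L→S2, XL→S4; Brio's induced payoffs -9, -6, 2, 0; outcome (S2, L), payoffs (6, 2).
Brio gets 2 moving first and 6 moving second, so Brio prefers to move second.

second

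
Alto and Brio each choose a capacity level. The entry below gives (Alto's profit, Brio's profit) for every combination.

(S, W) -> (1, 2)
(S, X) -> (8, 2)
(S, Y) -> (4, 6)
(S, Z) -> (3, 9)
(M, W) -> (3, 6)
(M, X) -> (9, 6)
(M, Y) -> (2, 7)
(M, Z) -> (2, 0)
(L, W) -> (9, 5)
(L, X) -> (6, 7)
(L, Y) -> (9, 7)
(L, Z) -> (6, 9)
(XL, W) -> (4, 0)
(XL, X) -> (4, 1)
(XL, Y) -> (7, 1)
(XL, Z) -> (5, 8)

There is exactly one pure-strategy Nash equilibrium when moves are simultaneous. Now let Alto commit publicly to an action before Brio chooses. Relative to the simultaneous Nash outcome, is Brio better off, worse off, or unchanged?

Work backward from Brio's decision.
- S: Brio compares 2, 2, 6, 9 and picks Z; Alto would get 3.
- M: Brio compares 6, 6, 7, 0 and picks Y; Alto would get 2.
- L: Brio compares 5, 7, 7, 9 and picks Z; Alto would get 6.
- XL: Brio compares 0, 1, 1, 8 and picks Z; Alto would get 5.
Among 3, 2, 6, 5, the best is 6 at L. Subgame-perfect outcome: (L, Z) with payoffs (6, 9).
Now find the simultaneous Nash equilibrium.
Alto's best replies: W→L; X→M; Y→L; Z→L.
Brio's best replies: S→Z; M→Y; L→Z; XL→Z.
Only (L, Z) has each player best-responding; Nash payoffs (6, 9).
Brio earns 9 sequentially versus 9 at the Nash outcome: unchanged.

unchanged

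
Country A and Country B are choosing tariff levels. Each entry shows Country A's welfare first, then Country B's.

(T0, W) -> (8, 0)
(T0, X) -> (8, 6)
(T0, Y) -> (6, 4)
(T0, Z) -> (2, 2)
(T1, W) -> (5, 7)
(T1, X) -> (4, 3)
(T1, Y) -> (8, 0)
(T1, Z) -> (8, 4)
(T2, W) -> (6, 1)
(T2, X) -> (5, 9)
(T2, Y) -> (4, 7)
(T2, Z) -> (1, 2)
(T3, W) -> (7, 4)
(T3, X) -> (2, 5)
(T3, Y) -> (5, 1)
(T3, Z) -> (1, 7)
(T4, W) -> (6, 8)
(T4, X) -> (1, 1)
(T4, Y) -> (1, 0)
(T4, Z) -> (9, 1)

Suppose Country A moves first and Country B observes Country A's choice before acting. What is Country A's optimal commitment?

Backward induction with Country A moving first.
- T0: Country B compares 0, 6, 4, 2 and picks X; Country A would get 8.
- T1: Country B compares 7, 3, 0, 4 and picks W; Country A would get 5.
- T2: Country B compares 1, 9, 7, 2 and picks X; Country A would get 5.
- T3: Country B compares 4, 5, 1, 7 and picks Z; Country A would get 1.
- T4: Country B compares 8, 1, 0, 1 and picks W; Country A would get 6.
Country A's induced payoffs are 8, 5, 5, 1, 6, so Country A commits to T0. Subgame-perfect outcome: (T0, X) with payoffs (8, 6).

T0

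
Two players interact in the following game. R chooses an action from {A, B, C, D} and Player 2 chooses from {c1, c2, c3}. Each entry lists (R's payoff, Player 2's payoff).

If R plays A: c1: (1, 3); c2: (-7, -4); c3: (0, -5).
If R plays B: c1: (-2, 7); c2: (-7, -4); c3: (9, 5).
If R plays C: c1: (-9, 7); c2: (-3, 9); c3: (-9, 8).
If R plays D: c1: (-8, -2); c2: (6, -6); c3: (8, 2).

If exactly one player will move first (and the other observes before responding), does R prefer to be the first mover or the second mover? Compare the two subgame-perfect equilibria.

If R leads: Player 2's best replies are A→c1, B→c1, C→c2, D→c3; R's induced payoffs 1, -2, -3, 8; outcome (D, c3), payoffs (8, 2).
If Player 2 leads: R's best replies are c1→A, c2→D, c3→B; Player 2's induced payoffs 3, -6, 5; outcome (B, c3), payoffs (9, 5).
R gets 8 moving first and 9 moving second, so R prefers to move second.

second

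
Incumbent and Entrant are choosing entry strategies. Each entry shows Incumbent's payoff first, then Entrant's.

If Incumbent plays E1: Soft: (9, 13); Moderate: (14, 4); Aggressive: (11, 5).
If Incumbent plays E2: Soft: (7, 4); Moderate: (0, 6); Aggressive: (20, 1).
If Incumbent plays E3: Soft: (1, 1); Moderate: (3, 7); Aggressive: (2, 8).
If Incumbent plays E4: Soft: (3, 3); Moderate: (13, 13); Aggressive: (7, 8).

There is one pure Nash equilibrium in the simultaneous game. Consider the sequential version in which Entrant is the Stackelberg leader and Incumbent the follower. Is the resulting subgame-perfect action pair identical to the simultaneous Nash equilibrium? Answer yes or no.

Incumbent best-responds to each possible Entrant move:
- Soft: Incumbent compares 9, 7, 1, 3 and picks E1; Entrant would get 13.
- Moderate: Incumbent compares 14, 0, 3, 13 and picks E1; Entrant would get 4.
- Aggressive: Incumbent compares 11, 20, 2, 7 and picks E2; Entrant would get 1.
Maximizing over 13, 4, 1, Entrant chooses Soft. Subgame-perfect outcome: (E1, Soft) with payoffs (9, 13).
For the simultaneous game, intersect best replies.
Incumbent's best replies: Soft→E1; Moderate→E1; Aggressive→E2.
Entrant's best replies: E1→Soft; E2→Moderate; E3→Aggressive; E4→Moderate.
The unique mutual best reply is (E1, Soft), giving (9, 13).
Sequential outcome (E1, Soft) coincides with the Nash profile (E1, Soft).

yes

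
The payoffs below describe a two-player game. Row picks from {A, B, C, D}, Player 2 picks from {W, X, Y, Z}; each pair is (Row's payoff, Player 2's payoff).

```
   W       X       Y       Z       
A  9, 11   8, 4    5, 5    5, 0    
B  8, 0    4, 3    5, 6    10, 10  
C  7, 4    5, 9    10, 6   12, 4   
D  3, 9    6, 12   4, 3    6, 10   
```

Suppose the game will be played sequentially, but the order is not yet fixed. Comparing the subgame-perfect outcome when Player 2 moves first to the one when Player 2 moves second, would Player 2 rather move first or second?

first

If Row leads: Player 2's best replies are A→W, B→Z, C→X, D→X; Row's induced payoffs 9, 10, 5, 6; outcome (B, Z), payoffs (10, 10).
If Player 2 leads: Row's best replies are W→A, X→A, Y→C, Z→C; Player 2's induced payoffs 11, 4, 6, 4; outcome (A, W), payoffs (9, 11).
Player 2 gets 11 moving first and 10 moving second, so Player 2 prefers to move first.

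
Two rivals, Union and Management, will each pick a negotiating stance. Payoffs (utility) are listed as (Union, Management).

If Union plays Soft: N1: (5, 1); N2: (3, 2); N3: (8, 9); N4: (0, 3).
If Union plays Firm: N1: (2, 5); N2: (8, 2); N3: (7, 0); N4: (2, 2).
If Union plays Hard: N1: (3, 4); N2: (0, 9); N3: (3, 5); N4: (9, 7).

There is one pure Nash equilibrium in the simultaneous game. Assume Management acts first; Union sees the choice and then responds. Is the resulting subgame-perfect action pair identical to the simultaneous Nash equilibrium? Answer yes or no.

Backward induction with Management moving first.
- N1: Union compares 5, 2, 3 and picks Soft; Management would get 1.
- N2: Union compares 3, 8, 0 and picks Firm; Management would get 2.
- N3: Union compares 8, 7, 3 and picks Soft; Management would get 9.
- N4: Union compares 0, 2, 9 and picks Hard; Management would get 7.
Among 1, 2, 9, 7, the best is 9 at N3. Subgame-perfect outcome: (Soft, N3) with payoffs (8, 9).
For the simultaneous game, intersect best replies.
Union's best replies: N1→Soft; N2→Firm; N3→Soft; N4→Hard.
Management's best replies: Soft→N3; Firm→N1; Hard→N2.
The unique mutual best reply is (Soft, N3), giving (8, 9).
Sequential outcome (Soft, N3) coincides with the Nash profile (Soft, N3).

yes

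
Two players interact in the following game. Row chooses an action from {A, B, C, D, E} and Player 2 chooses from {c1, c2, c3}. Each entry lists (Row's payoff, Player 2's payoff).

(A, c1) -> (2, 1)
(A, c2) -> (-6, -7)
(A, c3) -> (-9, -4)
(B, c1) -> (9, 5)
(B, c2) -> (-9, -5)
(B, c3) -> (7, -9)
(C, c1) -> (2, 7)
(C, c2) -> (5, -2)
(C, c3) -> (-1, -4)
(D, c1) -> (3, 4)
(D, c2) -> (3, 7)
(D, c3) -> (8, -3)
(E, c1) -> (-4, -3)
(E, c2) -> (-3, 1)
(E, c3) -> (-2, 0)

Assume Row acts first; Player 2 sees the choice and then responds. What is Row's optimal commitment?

Work backward from Player 2's decision.
- A: BR = c1, leader payoff 2.
- B: BR = c1, leader payoff 9.
- C: BR = c1, leader payoff 2.
- D: BR = c2, leader payoff 3.
- E: BR = c2, leader payoff -3.
Among 2, 9, 2, 3, -3, the best is 9 at B. Subgame-perfect outcome: (B, c1) with payoffs (9, 5).

B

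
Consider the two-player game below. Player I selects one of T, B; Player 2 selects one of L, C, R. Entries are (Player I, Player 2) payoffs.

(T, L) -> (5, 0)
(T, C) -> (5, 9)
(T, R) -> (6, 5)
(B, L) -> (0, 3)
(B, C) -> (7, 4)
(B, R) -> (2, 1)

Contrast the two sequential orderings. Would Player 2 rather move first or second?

If Player I leads: Player 2's best replies are T→C, B→C; Player I's induced payoffs 5, 7; outcome (B, C), payoffs (7, 4).
If Player 2 leads: Player I's best replies are L→T, C→B, R→T; Player 2's induced payoffs 0, 4, 5; outcome (T, R), payoffs (6, 5).
Player 2 gets 5 moving first and 4 moving second, so Player 2 prefers to move first.

first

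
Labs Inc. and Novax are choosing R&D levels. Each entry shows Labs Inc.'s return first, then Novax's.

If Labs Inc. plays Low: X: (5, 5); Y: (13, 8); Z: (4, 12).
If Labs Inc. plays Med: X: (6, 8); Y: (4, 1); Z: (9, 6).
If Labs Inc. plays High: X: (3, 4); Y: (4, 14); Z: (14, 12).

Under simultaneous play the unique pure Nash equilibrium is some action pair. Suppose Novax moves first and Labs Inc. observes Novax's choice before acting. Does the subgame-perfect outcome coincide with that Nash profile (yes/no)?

Work backward from Labs Inc.'s decision.
- X → Labs Inc. plays Med (best of 5, 6, 3); Novax gets 8.
- Y → Labs Inc. plays Low (best of 13, 4, 4); Novax gets 8.
- Z → Labs Inc. plays High (best of 4, 9, 14); Novax gets 12.
Among 8, 8, 12, the best is 12 at Z. Subgame-perfect outcome: (High, Z) with payoffs (14, 12).
For the simultaneous game, intersect best replies.
Labs Inc.'s best replies: X→Med; Y→Low; Z→High.
Novax's best replies: Low→Z; Med→X; High→Y.
Only (Med, X) has each player best-responding; Nash payoffs (6, 8).
Sequential outcome (High, Z) differs from the Nash profile (Med, X).

no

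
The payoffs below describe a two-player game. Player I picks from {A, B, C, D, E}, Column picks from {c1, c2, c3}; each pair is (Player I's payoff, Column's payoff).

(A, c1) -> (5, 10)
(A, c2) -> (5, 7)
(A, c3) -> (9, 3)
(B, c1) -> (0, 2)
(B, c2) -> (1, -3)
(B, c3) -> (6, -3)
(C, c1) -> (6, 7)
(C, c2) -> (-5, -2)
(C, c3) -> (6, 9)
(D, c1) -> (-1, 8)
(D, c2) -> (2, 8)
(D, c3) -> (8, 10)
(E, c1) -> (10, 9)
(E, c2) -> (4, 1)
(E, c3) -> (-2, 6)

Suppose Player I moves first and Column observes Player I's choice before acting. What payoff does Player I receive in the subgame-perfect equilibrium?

10

Solve by backward induction (Player I leads).
- A: BR = c1, leader payoff 5.
- B: BR = c1, leader payoff 0.
- C: BR = c3, leader payoff 6.
- D: BR = c3, leader payoff 8.
- E: BR = c1, leader payoff 10.
Player I's induced payoffs are 5, 0, 6, 8, 10, so Player I commits to E. Subgame-perfect outcome: (E, c1) with payoffs (10, 9).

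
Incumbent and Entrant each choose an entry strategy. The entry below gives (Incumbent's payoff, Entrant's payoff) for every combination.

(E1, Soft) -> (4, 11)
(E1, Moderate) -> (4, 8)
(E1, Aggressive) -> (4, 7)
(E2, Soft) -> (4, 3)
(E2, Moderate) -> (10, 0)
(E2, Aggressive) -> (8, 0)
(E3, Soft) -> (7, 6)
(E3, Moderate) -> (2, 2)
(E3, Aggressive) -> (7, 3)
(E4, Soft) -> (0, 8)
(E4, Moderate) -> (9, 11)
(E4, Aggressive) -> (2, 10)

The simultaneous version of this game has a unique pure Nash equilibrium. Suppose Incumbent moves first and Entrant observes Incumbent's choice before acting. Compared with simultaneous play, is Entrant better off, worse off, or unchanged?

Work backward from Entrant's decision.
- E1: Entrant compares 11, 8, 7 and picks Soft; Incumbent would get 4.
- E2: Entrant compares 3, 0, 0 and picks Soft; Incumbent would get 4.
- E3: Entrant compares 6, 2, 3 and picks Soft; Incumbent would get 7.
- E4: Entrant compares 8, 11, 10 and picks Moderate; Incumbent would get 9.
Among 4, 4, 7, 9, the best is 9 at E4. Subgame-perfect outcome: (E4, Moderate) with payoffs (9, 11).
For the simultaneous game, intersect best replies.
Incumbent's best replies: Soft→E3; Moderate→E2; Aggressive→E2.
Entrant's best replies: E1→Soft; E2→Soft; E3→Soft; E4→Moderate.
Only (E3, Soft) has each player best-responding; Nash payoffs (7, 6).
Entrant earns 11 sequentially versus 6 at the Nash outcome: better off.

better off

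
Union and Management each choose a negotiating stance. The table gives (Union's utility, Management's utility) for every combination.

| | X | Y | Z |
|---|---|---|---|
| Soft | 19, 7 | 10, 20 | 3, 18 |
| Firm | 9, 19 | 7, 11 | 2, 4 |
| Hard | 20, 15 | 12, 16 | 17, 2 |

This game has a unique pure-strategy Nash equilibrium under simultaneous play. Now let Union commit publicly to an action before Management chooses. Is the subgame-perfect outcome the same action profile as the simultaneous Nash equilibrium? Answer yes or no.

yes

Management best-responds to each possible Union move:
- Soft: BR = Y, leader payoff 10.
- Firm: BR = X, leader payoff 9.
- Hard: BR = Y, leader payoff 12.
Union's induced payoffs are 10, 9, 12, so Union commits to Hard. Subgame-perfect outcome: (Hard, Y) with payoffs (12, 16).
Now find the simultaneous Nash equilibrium.
Union's best replies: X→Hard; Y→Hard; Z→Hard.
Management's best replies: Soft→Y; Firm→X; Hard→Y.
The unique mutual best reply is (Hard, Y), giving (12, 16).
Sequential outcome (Hard, Y) coincides with the Nash profile (Hard, Y).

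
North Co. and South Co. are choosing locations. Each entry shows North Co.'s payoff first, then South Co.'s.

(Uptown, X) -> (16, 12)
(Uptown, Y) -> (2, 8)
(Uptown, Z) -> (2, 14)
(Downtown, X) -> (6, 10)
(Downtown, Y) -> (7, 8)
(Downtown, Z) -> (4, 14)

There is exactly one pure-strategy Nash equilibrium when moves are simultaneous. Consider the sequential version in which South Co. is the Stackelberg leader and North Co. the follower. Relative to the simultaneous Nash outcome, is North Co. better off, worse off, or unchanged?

North Co. best-responds to each possible South Co. move:
- X: BR = Uptown, leader payoff 12.
- Y: BR = Downtown, leader payoff 8.
- Z: BR = Downtown, leader payoff 14.
Among 12, 8, 14, the best is 14 at Z. Subgame-perfect outcome: (Downtown, Z) with payoffs (4, 14).
For the simultaneous game, intersect best replies.
North Co.'s best replies: X→Uptown; Y→Downtown; Z→Downtown.
South Co.'s best replies: Uptown→Z; Downtown→Z.
Only (Downtown, Z) has each player best-responding; Nash payoffs (4, 14).
North Co. earns 4 sequentially versus 4 at the Nash outcome: unchanged.

unchanged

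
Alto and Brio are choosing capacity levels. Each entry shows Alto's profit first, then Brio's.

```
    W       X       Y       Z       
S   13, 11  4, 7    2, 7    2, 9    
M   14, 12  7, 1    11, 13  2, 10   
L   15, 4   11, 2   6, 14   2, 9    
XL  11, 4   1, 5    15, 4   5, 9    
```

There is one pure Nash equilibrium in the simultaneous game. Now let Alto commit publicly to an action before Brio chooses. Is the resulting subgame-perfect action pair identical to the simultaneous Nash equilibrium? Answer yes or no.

Backward induction with Alto moving first.
- S: BR = W, leader payoff 13.
- M: BR = Y, leader payoff 11.
- L: BR = Y, leader payoff 6.
- XL: BR = Z, leader payoff 5.
Alto's induced payoffs are 13, 11, 6, 5, so Alto commits to S. Subgame-perfect outcome: (S, W) with payoffs (13, 11).
Under simultaneous play:
Alto's best replies: W→L; X→L; Y→XL; Z→XL.
Brio's best replies: S→W; M→Y; L→Y; XL→Z.
The unique mutual best reply is (XL, Z), giving (5, 9).
Sequential outcome (S, W) differs from the Nash profile (XL, Z).

no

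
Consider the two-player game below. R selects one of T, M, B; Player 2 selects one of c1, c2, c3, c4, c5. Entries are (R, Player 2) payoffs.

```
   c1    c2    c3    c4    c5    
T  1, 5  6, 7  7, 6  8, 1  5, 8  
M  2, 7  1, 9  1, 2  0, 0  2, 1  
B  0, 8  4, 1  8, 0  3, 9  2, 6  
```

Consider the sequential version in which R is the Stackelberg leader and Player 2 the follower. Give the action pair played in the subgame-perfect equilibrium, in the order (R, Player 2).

(T, c5)

Backward induction with R moving first.
- T → Player 2 plays c5 (best of 5, 7, 6, 1, 8); R gets 5.
- M → Player 2 plays c2 (best of 7, 9, 2, 0, 1); R gets 1.
- B → Player 2 plays c4 (best of 8, 1, 0, 9, 6); R gets 3.
R's induced payoffs are 5, 1, 3, so R commits to T. Subgame-perfect outcome: (T, c5) with payoffs (5, 8).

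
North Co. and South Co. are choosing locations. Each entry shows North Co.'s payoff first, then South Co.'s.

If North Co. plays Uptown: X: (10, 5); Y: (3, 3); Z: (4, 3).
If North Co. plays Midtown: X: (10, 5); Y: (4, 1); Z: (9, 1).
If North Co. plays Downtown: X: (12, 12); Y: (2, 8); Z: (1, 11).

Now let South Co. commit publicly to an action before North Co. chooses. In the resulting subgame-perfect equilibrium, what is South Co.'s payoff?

12

North Co. best-responds to each possible South Co. move:
- X: North Co. compares 10, 10, 12 and picks Downtown; South Co. would get 12.
- Y: North Co. compares 3, 4, 2 and picks Midtown; South Co. would get 1.
- Z: North Co. compares 4, 9, 1 and picks Midtown; South Co. would get 1.
South Co.'s induced payoffs are 12, 1, 1, so South Co. commits to X. Subgame-perfect outcome: (Downtown, X) with payoffs (12, 12).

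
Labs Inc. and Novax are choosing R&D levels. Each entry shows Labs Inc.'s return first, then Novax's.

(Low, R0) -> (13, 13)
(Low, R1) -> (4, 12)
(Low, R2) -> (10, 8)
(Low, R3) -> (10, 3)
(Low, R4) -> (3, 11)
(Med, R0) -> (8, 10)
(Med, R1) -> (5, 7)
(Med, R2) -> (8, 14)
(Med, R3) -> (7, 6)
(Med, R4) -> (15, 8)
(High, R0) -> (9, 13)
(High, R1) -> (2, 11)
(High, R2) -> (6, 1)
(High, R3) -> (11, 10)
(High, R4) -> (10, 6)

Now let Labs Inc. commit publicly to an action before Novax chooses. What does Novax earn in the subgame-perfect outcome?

Solve by backward induction (Labs Inc. leads).
- Low: BR = R0, leader payoff 13.
- Med: BR = R2, leader payoff 8.
- High: BR = R0, leader payoff 9.
Among 13, 8, 9, the best is 13 at Low. Subgame-perfect outcome: (Low, R0) with payoffs (13, 13).

13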